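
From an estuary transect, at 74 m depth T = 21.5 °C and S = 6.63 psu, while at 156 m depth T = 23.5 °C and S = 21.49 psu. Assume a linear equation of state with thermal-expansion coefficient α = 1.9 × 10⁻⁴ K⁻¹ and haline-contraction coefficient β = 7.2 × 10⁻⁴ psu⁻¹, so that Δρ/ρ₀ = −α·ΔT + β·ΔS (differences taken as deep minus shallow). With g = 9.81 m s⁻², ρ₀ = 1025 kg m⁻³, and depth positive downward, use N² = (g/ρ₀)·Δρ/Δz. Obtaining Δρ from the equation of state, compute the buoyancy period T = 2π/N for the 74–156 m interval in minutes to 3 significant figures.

ΔT = +2.0 K, ΔS = +14.86 psu (deep − shallow).
Δρ/ρ₀ = −αΔT + βΔS = -3.80 × 10⁻⁴ + 0.0106992 = 0.0103192, so Δρ ≈ 10.58 kg m⁻³.
N² = (g/ρ₀)·Δρ/Δz = g·(Δρ/ρ₀)/Δz = 9.81 × 0.0103192 / 82 = 1.2345 × 10⁻³ s⁻².
N = √(1.2345 × 10⁻³) = 0.035135 rad s⁻¹ → T = 2π/N = 178.83 s = 2.9805 min ≈ 2.98 min.

2.98 min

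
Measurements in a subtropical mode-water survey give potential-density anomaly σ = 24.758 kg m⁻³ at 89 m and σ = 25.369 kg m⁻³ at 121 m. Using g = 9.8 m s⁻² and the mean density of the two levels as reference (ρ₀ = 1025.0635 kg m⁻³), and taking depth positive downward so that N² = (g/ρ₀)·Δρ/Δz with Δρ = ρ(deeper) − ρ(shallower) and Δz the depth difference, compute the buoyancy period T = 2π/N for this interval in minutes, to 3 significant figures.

Δρ = 1025.369 − 1024.758 = 0.611 kg m⁻³ over Δz = 121 − 89 = 32 m.
N² = (9.8/1025.0635) × (0.611/32) = 1.8254 × 10⁻⁴ s⁻².
N = √(1.8254 × 10⁻⁴) = 0.013511 rad s⁻¹, so T = 2π/N = 465.04 s = 7.7507 min ≈ 7.75 min.

7.75 min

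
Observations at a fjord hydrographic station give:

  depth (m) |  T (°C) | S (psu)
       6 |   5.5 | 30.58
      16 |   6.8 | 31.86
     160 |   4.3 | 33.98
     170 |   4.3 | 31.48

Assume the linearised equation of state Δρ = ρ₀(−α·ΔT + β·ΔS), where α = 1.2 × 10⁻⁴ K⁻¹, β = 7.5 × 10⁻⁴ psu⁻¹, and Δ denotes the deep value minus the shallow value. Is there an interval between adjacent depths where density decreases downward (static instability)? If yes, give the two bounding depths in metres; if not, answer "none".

Evaluate Δρ/ρ₀ = −αΔT + βΔS across each adjacent pair:
  6–16 m: −αΔT+βΔS = −(1.2 × 10⁻⁴)(+1.3)+(7.5 × 10⁻⁴)(+1.28) = 8.0 × 10⁻⁴ → stable
  16–160 m: −αΔT+βΔS = −(1.2 × 10⁻⁴)(-2.5)+(7.5 × 10⁻⁴)(+2.12) = 1.9 × 10⁻³ → stable
  160–170 m: −αΔT+βΔS = −(1.2 × 10⁻⁴)(+0.0)+(7.5 × 10⁻⁴)(-2.50) = -1.9 × 10⁻³ → UNSTABLE
The 160–170 m interval has Δρ < 0: lighter water underlies denser water.

160–170 m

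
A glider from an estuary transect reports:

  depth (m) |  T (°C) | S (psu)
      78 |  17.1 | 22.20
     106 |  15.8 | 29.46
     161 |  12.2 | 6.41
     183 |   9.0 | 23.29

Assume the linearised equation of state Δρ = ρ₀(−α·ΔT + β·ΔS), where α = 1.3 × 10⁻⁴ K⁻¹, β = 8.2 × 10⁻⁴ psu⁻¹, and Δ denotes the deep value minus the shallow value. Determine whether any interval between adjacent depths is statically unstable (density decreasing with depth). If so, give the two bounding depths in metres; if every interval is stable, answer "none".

106–161 m

Evaluate Δρ/ρ₀ = −αΔT + βΔS across each adjacent pair:
  78–106 m: −αΔT+βΔS = −(1.3 × 10⁻⁴)(-1.3)+(8.2 × 10⁻⁴)(+7.26) = 6.1 × 10⁻³ → stable
  106–161 m: −αΔT+βΔS = −(1.3 × 10⁻⁴)(-3.6)+(8.2 × 10⁻⁴)(-23.05) = -0.018 → UNSTABLE
  161–183 m: −αΔT+βΔS = −(1.3 × 10⁻⁴)(-3.2)+(8.2 × 10⁻⁴)(+16.88) = 0.014 → stable
The 106–161 m interval has Δρ < 0: lighter water underlies denser water.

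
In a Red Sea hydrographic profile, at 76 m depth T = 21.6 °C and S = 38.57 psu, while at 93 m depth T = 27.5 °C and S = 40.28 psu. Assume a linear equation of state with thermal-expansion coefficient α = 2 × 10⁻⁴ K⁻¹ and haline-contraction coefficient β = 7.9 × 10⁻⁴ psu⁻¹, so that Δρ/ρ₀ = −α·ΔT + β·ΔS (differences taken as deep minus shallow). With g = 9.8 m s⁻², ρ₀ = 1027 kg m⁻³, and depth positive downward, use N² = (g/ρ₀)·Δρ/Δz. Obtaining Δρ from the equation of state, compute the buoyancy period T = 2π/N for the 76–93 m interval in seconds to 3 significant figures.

ΔT = +5.9 K, ΔS = +1.71 psu (deep − shallow).
Δρ/ρ₀ = −αΔT + βΔS = -1.18 × 10⁻³ + 1.3509 × 10⁻³ = 1.709 × 10⁻⁴, so Δρ ≈ 0.1755 kg m⁻³.
N² = (g/ρ₀)·Δρ/Δz = g·(Δρ/ρ₀)/Δz = 9.8 × 1.709 × 10⁻⁴ / 17 = 9.8519 × 10⁻⁵ s⁻².
N = √(9.8519 × 10⁻⁵) = 9.9257 × 10⁻³ rad s⁻¹ → T = 2π/N = 633.02 s ≈ 633 s.

633 s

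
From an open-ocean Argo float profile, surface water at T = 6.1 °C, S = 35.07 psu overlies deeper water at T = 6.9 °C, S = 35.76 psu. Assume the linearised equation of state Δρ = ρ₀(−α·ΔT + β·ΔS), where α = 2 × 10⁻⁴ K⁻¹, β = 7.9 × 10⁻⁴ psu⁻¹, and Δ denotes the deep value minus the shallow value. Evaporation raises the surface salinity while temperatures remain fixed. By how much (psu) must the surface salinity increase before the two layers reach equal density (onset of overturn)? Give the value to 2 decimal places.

Neutral buoyancy requires −α(T_deep − T_surf) + β(S_deep − S_surf′) = 0.
S_surf′ = S_deep − (α/β)·ΔT = 35.76 − (2 × 10⁻⁴/7.9 × 10⁻⁴)·(+0.8) = 35.5575 psu.
Increase required: 35.5575 − 35.07 = 0.4875 psu.

0.49 psu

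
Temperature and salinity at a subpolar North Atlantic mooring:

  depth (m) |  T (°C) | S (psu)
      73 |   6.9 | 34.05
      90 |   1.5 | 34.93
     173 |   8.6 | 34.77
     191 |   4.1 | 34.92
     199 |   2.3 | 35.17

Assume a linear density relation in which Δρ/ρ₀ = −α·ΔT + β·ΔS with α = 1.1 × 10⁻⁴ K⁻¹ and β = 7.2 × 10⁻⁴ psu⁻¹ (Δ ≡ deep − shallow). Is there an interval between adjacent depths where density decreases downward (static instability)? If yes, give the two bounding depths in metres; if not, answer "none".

Evaluate Δρ/ρ₀ = −αΔT + βΔS across each adjacent pair:
  73–90 m: −αΔT+βΔS = −(1.1 × 10⁻⁴)(-5.4)+(7.2 × 10⁻⁴)(+0.88) = 1.2 × 10⁻³ → stable
  90–173 m: −αΔT+βΔS = −(1.1 × 10⁻⁴)(+7.1)+(7.2 × 10⁻⁴)(-0.16) = -9.0 × 10⁻⁴ → UNSTABLE
  173–191 m: −αΔT+βΔS = −(1.1 × 10⁻⁴)(-4.5)+(7.2 × 10⁻⁴)(+0.15) = 6.0 × 10⁻⁴ → stable
  191–199 m: −αΔT+βΔS = −(1.1 × 10⁻⁴)(-1.8)+(7.2 × 10⁻⁴)(+0.25) = 3.8 × 10⁻⁴ → stable
The 90–173 m interval has Δρ < 0: lighter water underlies denser water.

90–173 m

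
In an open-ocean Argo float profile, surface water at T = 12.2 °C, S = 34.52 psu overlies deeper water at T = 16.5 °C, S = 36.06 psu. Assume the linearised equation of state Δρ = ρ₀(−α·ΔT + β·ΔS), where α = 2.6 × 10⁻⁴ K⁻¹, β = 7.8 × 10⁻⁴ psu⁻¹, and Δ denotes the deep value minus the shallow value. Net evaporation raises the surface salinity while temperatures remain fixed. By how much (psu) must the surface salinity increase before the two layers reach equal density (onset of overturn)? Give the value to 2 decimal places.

0.11 psu

Neutral buoyancy requires −α(T_deep − T_surf) + β(S_deep − S_surf′) = 0.
S_surf′ = S_deep − (α/β)·ΔT = 36.06 − (2.6 × 10⁻⁴/7.8 × 10⁻⁴)·(+4.3) = 34.6267 psu.
Increase required: 34.6267 − 34.52 = 0.1067 psu.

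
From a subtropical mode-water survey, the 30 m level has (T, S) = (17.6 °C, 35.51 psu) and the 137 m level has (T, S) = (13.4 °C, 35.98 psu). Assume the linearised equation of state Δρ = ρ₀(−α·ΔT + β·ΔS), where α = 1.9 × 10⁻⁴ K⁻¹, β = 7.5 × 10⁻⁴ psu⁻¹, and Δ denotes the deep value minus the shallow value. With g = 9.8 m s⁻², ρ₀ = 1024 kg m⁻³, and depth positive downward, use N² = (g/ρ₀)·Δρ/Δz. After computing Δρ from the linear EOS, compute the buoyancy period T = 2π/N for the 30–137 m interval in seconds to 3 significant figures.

ΔT = -4.2 K, ΔS = +0.47 psu (deep − shallow).
Δρ/ρ₀ = −αΔT + βΔS = 7.98 × 10⁻⁴ + 3.525 × 10⁻⁴ = 1.1505 × 10⁻³, so Δρ ≈ 1.178 kg m⁻³.
N² = (g/ρ₀)·Δρ/Δz = g·(Δρ/ρ₀)/Δz = 9.8 × 1.1505 × 10⁻³ / 107 = 1.0537 × 10⁻⁴ s⁻².
N = √(1.0537 × 10⁻⁴) = 0.010265 rad s⁻¹ → T = 2π/N = 612.10 s ≈ 612 s.

612 s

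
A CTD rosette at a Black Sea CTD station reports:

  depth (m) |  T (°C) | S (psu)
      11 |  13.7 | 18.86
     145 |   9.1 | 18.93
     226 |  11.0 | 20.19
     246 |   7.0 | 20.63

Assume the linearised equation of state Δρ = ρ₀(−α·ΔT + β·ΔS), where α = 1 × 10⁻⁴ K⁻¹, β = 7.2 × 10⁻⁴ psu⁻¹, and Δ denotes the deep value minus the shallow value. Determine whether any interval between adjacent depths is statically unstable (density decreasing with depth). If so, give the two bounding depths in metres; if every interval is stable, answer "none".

Evaluate Δρ/ρ₀ = −αΔT + βΔS across each adjacent pair:
  11–145 m: −αΔT+βΔS = −(1 × 10⁻⁴)(-4.6)+(7.2 × 10⁻⁴)(+0.07) = 5.1 × 10⁻⁴ → stable
  145–226 m: −αΔT+βΔS = −(1 × 10⁻⁴)(+1.9)+(7.2 × 10⁻⁴)(+1.26) = 7.2 × 10⁻⁴ → stable
  226–246 m: −αΔT+βΔS = −(1 × 10⁻⁴)(-4.0)+(7.2 × 10⁻⁴)(+0.44) = 7.2 × 10⁻⁴ → stable
Every interval has Δρ > 0: the column is stably stratified throughout.

none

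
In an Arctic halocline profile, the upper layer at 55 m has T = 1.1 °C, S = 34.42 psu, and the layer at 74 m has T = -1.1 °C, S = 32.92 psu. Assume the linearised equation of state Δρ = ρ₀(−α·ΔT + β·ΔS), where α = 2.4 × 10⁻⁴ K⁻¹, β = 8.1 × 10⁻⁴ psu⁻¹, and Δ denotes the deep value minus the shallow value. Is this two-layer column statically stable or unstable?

unstable

ΔT = -1.1 − 1.1 = -2.2 K and ΔS = 32.92 − 34.42 = -1.50 psu (deep − shallow).
−αΔT = 5.28 × 10⁻⁴; βΔS = -1.215 × 10⁻³; sum Δρ/ρ₀ = -6.87 × 10⁻⁴.
Δρ/ρ₀ < 0, so Δρ < 0: deeper water is lighter → statically unstable; the column would overturn.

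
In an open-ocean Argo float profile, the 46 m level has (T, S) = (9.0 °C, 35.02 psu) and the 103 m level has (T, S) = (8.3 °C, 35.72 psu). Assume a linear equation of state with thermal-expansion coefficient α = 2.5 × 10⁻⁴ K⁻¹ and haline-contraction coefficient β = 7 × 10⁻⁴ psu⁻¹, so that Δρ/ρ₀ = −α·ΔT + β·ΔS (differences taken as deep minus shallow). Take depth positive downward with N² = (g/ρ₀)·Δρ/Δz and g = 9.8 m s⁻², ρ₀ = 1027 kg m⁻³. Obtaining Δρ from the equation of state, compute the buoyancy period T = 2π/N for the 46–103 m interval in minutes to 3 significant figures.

9.79 min

ΔT = -0.7 K, ΔS = +0.70 psu (deep − shallow).
Δρ/ρ₀ = −αΔT + βΔS = 1.75 × 10⁻⁴ + 4.90 × 10⁻⁴ = 6.65 × 10⁻⁴, so Δρ ≈ 0.6830 kg m⁻³.
N² = (g/ρ₀)·Δρ/Δz = g·(Δρ/ρ₀)/Δz = 9.8 × 6.65 × 10⁻⁴ / 57 = 1.1433 × 10⁻⁴ s⁻².
N = √(1.1433 × 10⁻⁴) = 0.010693 rad s⁻¹ → T = 2π/N = 587.60 s = 9.7933 min ≈ 9.79 min.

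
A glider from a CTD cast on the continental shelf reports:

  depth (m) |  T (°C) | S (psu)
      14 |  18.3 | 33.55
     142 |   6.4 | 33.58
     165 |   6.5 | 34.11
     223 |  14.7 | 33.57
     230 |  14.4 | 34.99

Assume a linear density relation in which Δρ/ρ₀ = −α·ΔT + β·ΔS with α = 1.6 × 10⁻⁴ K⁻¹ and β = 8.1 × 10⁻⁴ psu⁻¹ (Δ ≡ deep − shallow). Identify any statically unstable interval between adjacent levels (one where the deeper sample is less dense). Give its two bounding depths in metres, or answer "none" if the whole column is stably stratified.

Evaluate Δρ/ρ₀ = −αΔT + βΔS across each adjacent pair:
  14–142 m: −αΔT+βΔS = −(1.6 × 10⁻⁴)(-11.9)+(8.1 × 10⁻⁴)(+0.03) = 1.9 × 10⁻³ → stable
  142–165 m: −αΔT+βΔS = −(1.6 × 10⁻⁴)(+0.1)+(8.1 × 10⁻⁴)(+0.53) = 4.1 × 10⁻⁴ → stable
  165–223 m: −αΔT+βΔS = −(1.6 × 10⁻⁴)(+8.2)+(8.1 × 10⁻⁴)(-0.54) = -1.7 × 10⁻³ → UNSTABLE
  223–230 m: −αΔT+βΔS = −(1.6 × 10⁻⁴)(-0.3)+(8.1 × 10⁻⁴)(+1.42) = 1.2 × 10⁻³ → stable
The 165–223 m interval has Δρ < 0: lighter water underlies denser water.

165–223 m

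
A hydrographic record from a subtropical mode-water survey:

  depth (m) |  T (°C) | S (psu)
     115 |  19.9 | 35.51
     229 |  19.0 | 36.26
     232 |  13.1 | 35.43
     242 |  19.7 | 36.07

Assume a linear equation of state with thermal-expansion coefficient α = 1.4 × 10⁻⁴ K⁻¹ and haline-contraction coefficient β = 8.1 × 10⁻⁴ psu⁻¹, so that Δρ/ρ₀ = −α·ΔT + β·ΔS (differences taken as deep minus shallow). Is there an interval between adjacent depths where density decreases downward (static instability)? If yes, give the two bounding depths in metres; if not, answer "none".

Evaluate Δρ/ρ₀ = −αΔT + βΔS across each adjacent pair:
  115–229 m: −αΔT+βΔS = −(1.4 × 10⁻⁴)(-0.9)+(8.1 × 10⁻⁴)(+0.75) = 7.3 × 10⁻⁴ → stable
  229–232 m: −αΔT+βΔS = −(1.4 × 10⁻⁴)(-5.9)+(8.1 × 10⁻⁴)(-0.83) = 1.5 × 10⁻⁴ → stable
  232–242 m: −αΔT+βΔS = −(1.4 × 10⁻⁴)(+6.6)+(8.1 × 10⁻⁴)(+0.64) = -4.1 × 10⁻⁴ → UNSTABLE
The 232–242 m interval has Δρ < 0: lighter water underlies denser water.

232–242 m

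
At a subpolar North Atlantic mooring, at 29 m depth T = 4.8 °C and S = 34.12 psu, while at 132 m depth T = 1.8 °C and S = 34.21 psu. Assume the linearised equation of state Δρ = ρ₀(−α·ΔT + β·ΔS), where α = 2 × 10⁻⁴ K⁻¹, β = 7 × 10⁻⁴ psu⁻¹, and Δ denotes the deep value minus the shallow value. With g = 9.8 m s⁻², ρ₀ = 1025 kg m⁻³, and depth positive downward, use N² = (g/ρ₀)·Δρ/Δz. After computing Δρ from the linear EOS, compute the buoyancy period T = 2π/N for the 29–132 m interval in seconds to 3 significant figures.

791 s

ΔT = -3.0 K, ΔS = +0.09 psu (deep − shallow).
Δρ/ρ₀ = −αΔT + βΔS = 6.00 × 10⁻⁴ + 6.30 × 10⁻⁵ = 6.63 × 10⁻⁴, so Δρ ≈ 0.6796 kg m⁻³.
N² = (g/ρ₀)·Δρ/Δz = g·(Δρ/ρ₀)/Δz = 9.8 × 6.63 × 10⁻⁴ / 103 = 6.3082 × 10⁻⁵ s⁻².
N = √(6.3082 × 10⁻⁵) = 7.9424 × 10⁻³ rad s⁻¹ → T = 2π/N = 791.09 s ≈ 791 s.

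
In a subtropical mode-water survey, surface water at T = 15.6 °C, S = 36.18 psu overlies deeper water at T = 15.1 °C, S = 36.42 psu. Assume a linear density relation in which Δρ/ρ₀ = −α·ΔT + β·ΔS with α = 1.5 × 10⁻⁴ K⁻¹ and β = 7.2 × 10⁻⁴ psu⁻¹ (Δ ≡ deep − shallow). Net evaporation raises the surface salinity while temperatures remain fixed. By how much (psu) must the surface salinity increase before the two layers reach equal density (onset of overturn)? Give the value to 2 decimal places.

Neutral buoyancy requires −α(T_deep − T_surf) + β(S_deep − S_surf′) = 0.
S_surf′ = S_deep − (α/β)·ΔT = 36.42 − (1.5 × 10⁻⁴/7.2 × 10⁻⁴)·(-0.5) = 36.5242 psu.
Increase required: 36.5242 − 36.18 = 0.3442 psu.

0.34 psu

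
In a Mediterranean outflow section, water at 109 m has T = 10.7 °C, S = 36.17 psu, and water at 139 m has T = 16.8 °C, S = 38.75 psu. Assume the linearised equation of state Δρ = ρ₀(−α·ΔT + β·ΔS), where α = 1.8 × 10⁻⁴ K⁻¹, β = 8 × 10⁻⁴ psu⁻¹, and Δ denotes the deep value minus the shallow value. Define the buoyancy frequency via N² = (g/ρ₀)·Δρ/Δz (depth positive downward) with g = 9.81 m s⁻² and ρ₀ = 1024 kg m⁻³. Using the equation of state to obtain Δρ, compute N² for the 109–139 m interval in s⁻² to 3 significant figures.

ΔT = +6.1 K, ΔS = +2.58 psu (deep − shallow).
Δρ/ρ₀ = −αΔT + βΔS = -1.098 × 10⁻³ + 2.064 × 10⁻³ = 9.66 × 10⁻⁴, so Δρ ≈ 0.9892 kg m⁻³.
N² = (g/ρ₀)·Δρ/Δz = g·(Δρ/ρ₀)/Δz = 9.81 × 9.66 × 10⁻⁴ / 30 = 3.1588 × 10⁻⁴ s⁻² ≈ 3.16 × 10⁻⁴ s⁻².

3.16 × 10⁻⁴ s⁻²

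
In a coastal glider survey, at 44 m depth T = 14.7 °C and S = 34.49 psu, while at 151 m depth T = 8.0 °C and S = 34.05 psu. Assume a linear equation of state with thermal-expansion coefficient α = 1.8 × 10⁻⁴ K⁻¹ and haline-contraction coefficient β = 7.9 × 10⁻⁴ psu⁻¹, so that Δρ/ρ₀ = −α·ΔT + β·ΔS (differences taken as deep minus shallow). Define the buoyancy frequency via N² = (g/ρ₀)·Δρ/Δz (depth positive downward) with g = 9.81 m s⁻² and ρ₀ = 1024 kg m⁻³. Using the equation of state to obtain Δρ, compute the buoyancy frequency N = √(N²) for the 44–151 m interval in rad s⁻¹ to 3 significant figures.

8.87 × 10⁻³ rad s⁻¹

ΔT = -6.7 K, ΔS = -0.44 psu (deep − shallow).
Δρ/ρ₀ = −αΔT + βΔS = 1.206 × 10⁻³ − 3.476 × 10⁻⁴ = 8.584 × 10⁻⁴, so Δρ ≈ 0.8790 kg m⁻³.
N² = (g/ρ₀)·Δρ/Δz = g·(Δρ/ρ₀)/Δz = 9.81 × 8.584 × 10⁻⁴ / 107 = 7.8700 × 10⁻⁵ s⁻².
N = √(7.8700 × 10⁻⁵) = 8.8713 × 10⁻³ rad s⁻¹ ≈ 8.87 × 10⁻³ rad s⁻¹.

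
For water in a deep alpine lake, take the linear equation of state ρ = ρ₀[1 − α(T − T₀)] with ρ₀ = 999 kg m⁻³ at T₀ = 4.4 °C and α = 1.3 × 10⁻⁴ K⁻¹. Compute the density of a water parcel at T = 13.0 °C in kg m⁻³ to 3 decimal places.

T − T₀ = +8.6 K.
Bracket = 1 − α·(+8.6) = 1 + (-1.118 × 10⁻³) = 0.9988820.
ρ = 999 × 0.9988820 = 997.883 kg m⁻³.

997.883 kg m⁻³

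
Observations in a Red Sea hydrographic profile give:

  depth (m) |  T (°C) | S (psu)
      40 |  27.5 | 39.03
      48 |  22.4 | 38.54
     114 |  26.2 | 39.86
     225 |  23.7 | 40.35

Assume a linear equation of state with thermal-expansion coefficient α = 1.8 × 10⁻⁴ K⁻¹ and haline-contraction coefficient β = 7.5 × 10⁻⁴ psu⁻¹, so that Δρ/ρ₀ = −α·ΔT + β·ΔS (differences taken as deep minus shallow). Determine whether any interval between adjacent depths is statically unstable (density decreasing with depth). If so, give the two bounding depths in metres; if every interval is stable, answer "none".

none

Evaluate Δρ/ρ₀ = −αΔT + βΔS across each adjacent pair:
  40–48 m: −αΔT+βΔS = −(1.8 × 10⁻⁴)(-5.1)+(7.5 × 10⁻⁴)(-0.49) = 5.5 × 10⁻⁴ → stable
  48–114 m: −αΔT+βΔS = −(1.8 × 10⁻⁴)(+3.8)+(7.5 × 10⁻⁴)(+1.32) = 3.1 × 10⁻⁴ → stable
  114–225 m: −αΔT+βΔS = −(1.8 × 10⁻⁴)(-2.5)+(7.5 × 10⁻⁴)(+0.49) = 8.2 × 10⁻⁴ → stable
Every interval has Δρ > 0: the column is stably stratified throughout.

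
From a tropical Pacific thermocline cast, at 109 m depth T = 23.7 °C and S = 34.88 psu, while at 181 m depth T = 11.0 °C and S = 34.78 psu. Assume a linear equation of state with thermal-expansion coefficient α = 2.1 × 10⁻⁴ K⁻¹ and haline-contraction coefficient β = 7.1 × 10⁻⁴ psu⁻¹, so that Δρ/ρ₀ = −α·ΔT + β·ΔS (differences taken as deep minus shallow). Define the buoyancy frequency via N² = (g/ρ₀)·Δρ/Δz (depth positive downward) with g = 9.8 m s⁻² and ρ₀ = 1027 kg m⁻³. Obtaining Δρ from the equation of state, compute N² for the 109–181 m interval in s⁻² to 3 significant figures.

3.53 × 10⁻⁴ s⁻²

ΔT = -12.7 K, ΔS = -0.10 psu (deep − shallow).
Δρ/ρ₀ = −αΔT + βΔS = 2.667 × 10⁻³ − 7.10 × 10⁻⁵ = 2.596 × 10⁻³, so Δρ ≈ 2.666 kg m⁻³.
N² = (g/ρ₀)·Δρ/Δz = g·(Δρ/ρ₀)/Δz = 9.8 × 2.596 × 10⁻³ / 72 = 3.5334 × 10⁻⁴ s⁻² ≈ 3.53 × 10⁻⁴ s⁻².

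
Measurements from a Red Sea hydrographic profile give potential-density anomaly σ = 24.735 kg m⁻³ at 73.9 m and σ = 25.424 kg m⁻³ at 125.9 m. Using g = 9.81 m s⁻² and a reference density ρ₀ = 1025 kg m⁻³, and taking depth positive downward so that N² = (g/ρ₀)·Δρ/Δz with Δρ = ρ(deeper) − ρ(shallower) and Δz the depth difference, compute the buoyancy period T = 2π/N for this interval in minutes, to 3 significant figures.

Δρ = 1025.424 − 1024.735 = 0.689 kg m⁻³ over Δz = 125.9 − 73.9 = 52 m.
N² = (9.81/1025) × (0.689/52) = 1.2681 × 10⁻⁴ s⁻².
N = √(1.2681 × 10⁻⁴) = 0.011261 rad s⁻¹, so T = 2π/N = 557.96 s = 9.2993 min ≈ 9.30 min.

9.30 min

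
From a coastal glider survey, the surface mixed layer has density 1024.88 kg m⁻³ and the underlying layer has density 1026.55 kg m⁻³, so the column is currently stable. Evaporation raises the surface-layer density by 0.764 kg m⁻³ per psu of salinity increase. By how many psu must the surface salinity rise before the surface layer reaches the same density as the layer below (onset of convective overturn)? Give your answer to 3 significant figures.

2.19 psu

Density deficit of the surface layer: 1026.55 − 1024.88 = 1.67 kg m⁻³.
Required change = 1.67 / 0.764 = 2.19 psu.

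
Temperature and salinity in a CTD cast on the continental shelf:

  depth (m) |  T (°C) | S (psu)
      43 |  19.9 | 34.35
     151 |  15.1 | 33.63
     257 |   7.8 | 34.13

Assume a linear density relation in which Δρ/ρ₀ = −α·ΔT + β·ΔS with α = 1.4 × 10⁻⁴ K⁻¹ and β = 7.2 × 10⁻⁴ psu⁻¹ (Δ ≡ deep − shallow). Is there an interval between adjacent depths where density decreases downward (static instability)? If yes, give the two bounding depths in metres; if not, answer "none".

Evaluate Δρ/ρ₀ = −αΔT + βΔS across each adjacent pair:
  43–151 m: −αΔT+βΔS = −(1.4 × 10⁻⁴)(-4.8)+(7.2 × 10⁻⁴)(-0.72) = 1.5 × 10⁻⁴ → stable
  151–257 m: −αΔT+βΔS = −(1.4 × 10⁻⁴)(-7.3)+(7.2 × 10⁻⁴)(+0.50) = 1.4 × 10⁻³ → stable
Every interval has Δρ > 0: the column is stably stratified throughout.

none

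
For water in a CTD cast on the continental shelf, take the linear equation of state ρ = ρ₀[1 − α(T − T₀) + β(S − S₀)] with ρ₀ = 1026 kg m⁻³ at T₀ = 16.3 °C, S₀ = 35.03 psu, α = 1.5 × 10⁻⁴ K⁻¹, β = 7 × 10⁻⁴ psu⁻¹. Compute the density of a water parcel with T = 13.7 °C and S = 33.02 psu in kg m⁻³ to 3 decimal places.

T − T₀ = -2.6 K, S − S₀ = -2.01 psu.
Bracket = 1 − α·(-2.6) + β·(-2.01) = 1 + (-1.017 × 10⁻³) = 0.9989830.
ρ = 1026 × 0.9989830 = 1024.957 kg m⁻³.

1024.957 kg m⁻³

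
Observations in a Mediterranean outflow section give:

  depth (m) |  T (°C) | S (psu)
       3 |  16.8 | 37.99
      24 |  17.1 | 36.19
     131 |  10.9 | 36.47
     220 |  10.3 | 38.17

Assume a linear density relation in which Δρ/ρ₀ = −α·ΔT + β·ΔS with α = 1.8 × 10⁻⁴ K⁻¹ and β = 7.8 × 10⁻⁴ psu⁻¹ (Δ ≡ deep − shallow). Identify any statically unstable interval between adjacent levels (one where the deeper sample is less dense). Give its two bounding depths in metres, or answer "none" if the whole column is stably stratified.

Evaluate Δρ/ρ₀ = −αΔT + βΔS across each adjacent pair:
  3–24 m: −αΔT+βΔS = −(1.8 × 10⁻⁴)(+0.3)+(7.8 × 10⁻⁴)(-1.80) = -1.5 × 10⁻³ → UNSTABLE
  24–131 m: −αΔT+βΔS = −(1.8 × 10⁻⁴)(-6.2)+(7.8 × 10⁻⁴)(+0.28) = 1.3 × 10⁻³ → stable
  131–220 m: −αΔT+βΔS = −(1.8 × 10⁻⁴)(-0.6)+(7.8 × 10⁻⁴)(+1.70) = 1.4 × 10⁻³ → stable
The 3–24 m interval has Δρ < 0: lighter water underlies denser water.

3–24 m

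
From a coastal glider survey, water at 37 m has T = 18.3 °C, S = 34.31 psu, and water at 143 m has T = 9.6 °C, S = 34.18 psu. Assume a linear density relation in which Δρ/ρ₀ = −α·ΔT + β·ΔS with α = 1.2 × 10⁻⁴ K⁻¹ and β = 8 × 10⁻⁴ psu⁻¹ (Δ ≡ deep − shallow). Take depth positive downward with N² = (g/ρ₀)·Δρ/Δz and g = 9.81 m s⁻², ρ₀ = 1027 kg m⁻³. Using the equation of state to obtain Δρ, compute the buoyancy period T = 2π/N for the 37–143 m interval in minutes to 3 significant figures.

ΔT = -8.7 K, ΔS = -0.13 psu (deep − shallow).
Δρ/ρ₀ = −αΔT + βΔS = 1.044 × 10⁻³ − 1.04 × 10⁻⁴ = 9.40 × 10⁻⁴, so Δρ ≈ 0.9654 kg m⁻³.
N² = (g/ρ₀)·Δρ/Δz = g·(Δρ/ρ₀)/Δz = 9.81 × 9.40 × 10⁻⁴ / 106 = 8.6994 × 10⁻⁵ s⁻².
N = √(8.6994 × 10⁻⁵) = 9.3271 × 10⁻³ rad s⁻¹ → T = 2π/N = 673.65 s = 11.227 min ≈ 11.2 min.

11.2 min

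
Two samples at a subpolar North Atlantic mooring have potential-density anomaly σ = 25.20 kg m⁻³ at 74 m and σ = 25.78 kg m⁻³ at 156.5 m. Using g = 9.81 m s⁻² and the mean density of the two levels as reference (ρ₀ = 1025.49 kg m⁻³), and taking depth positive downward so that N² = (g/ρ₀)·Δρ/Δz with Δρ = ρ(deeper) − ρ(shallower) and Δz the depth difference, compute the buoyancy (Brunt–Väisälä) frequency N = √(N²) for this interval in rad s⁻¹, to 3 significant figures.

8.20 × 10⁻³ rad s⁻¹

Δρ = 1025.78 − 1025.20 = 0.58 kg m⁻³ over Δz = 156.5 − 74 = 82.5 m.
N² = (9.81/1025.49) × (0.58/82.5) = 6.7253 × 10⁻⁵ s⁻².
N = √(6.7253 × 10⁻⁵) = 8.2008 × 10⁻³ rad s⁻¹ ≈ 8.20 × 10⁻³ rad s⁻¹.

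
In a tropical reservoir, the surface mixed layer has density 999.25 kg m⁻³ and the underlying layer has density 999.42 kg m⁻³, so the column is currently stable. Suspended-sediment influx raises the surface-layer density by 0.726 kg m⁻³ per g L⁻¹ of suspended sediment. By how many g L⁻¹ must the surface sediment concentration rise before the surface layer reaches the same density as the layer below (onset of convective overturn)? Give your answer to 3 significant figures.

0.234 g L⁻¹

Density deficit of the surface layer: 999.42 − 999.25 = 0.17 kg m⁻³.
Required change = 0.17 / 0.726 = 0.234 g L⁻¹.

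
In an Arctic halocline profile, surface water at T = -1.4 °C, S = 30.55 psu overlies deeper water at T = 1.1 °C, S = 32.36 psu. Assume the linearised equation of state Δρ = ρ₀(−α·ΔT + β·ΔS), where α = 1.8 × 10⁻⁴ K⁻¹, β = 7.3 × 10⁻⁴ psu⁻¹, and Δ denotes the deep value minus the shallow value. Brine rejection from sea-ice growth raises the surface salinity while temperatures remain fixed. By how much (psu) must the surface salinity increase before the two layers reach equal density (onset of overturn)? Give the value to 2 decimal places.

1.19 psu

Neutral buoyancy requires −α(T_deep − T_surf) + β(S_deep − S_surf′) = 0.
S_surf′ = S_deep − (α/β)·ΔT = 32.36 − (1.8 × 10⁻⁴/7.3 × 10⁻⁴)·(+2.5) = 31.7436 psu.
Increase required: 31.7436 − 30.55 = 1.1936 psu.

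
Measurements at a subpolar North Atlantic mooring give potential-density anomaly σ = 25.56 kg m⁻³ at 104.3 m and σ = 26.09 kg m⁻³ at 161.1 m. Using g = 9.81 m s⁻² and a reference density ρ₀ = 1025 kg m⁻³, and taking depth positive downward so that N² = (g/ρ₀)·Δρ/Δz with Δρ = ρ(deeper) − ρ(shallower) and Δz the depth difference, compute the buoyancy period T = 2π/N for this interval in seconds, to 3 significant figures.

Δρ = 1026.09 − 1025.56 = 0.53 kg m⁻³ over Δz = 161.1 − 104.3 = 56.8 m.
N² = (9.81/1025) × (0.53/56.8) = 8.9304 × 10⁻⁵ s⁻².
N = √(8.9304 × 10⁻⁵) = 9.4501 × 10⁻³ rad s⁻¹, so T = 2π/N = 664.88 s ≈ 665 s.
N² > 0, so the interval is statically stable.

665 s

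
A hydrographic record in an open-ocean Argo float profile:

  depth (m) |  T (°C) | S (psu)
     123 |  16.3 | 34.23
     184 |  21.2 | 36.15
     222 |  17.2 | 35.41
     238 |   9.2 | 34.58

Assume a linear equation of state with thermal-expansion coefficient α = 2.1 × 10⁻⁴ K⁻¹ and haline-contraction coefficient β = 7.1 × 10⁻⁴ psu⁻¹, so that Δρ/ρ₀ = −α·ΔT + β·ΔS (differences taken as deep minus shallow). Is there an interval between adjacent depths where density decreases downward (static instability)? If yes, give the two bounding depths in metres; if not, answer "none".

Evaluate Δρ/ρ₀ = −αΔT + βΔS across each adjacent pair:
  123–184 m: −αΔT+βΔS = −(2.1 × 10⁻⁴)(+4.9)+(7.1 × 10⁻⁴)(+1.92) = 3.3 × 10⁻⁴ → stable
  184–222 m: −αΔT+βΔS = −(2.1 × 10⁻⁴)(-4.0)+(7.1 × 10⁻⁴)(-0.74) = 3.1 × 10⁻⁴ → stable
  222–238 m: −αΔT+βΔS = −(2.1 × 10⁻⁴)(-8.0)+(7.1 × 10⁻⁴)(-0.83) = 1.1 × 10⁻³ → stable
Every interval has Δρ > 0: the column is stably stratified throughout.

none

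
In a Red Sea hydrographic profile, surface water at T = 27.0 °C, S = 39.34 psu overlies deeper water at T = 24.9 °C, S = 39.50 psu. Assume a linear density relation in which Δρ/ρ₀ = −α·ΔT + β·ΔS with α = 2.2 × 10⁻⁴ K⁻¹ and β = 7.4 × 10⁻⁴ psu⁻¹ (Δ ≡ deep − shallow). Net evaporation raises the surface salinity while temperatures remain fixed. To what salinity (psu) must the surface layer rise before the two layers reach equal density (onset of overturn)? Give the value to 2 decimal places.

40.12 psu

Neutral buoyancy requires −α(T_deep − T_surf) + β(S_deep − S_surf′) = 0.
S_surf′ = S_deep − (α/β)·ΔT = 39.50 − (2.2 × 10⁻⁴/7.4 × 10⁻⁴)·(-2.1) = 40.1243 psu.
Increase required: 40.1243 − 39.34 = 0.7843 psu.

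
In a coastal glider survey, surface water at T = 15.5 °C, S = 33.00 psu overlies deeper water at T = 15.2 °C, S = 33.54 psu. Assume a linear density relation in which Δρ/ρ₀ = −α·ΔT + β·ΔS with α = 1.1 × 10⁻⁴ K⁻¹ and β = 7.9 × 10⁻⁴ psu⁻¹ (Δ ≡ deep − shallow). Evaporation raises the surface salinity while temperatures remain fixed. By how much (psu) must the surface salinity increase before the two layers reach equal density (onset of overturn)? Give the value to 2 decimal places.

Neutral buoyancy requires −α(T_deep − T_surf) + β(S_deep − S_surf′) = 0.
S_surf′ = S_deep − (α/β)·ΔT = 33.54 − (1.1 × 10⁻⁴/7.9 × 10⁻⁴)·(-0.3) = 33.5818 psu.
Increase required: 33.5818 − 33.00 = 0.5818 psu.

0.58 psu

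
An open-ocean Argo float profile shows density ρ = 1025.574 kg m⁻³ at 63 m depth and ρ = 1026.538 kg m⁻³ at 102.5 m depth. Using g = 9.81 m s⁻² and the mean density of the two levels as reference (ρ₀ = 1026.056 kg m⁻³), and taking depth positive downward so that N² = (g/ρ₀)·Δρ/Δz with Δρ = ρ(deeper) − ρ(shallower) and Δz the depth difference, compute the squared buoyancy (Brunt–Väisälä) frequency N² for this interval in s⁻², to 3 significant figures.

Δρ = 1026.538 − 1025.574 = 0.964 kg m⁻³ over Δz = 102.5 − 63 = 39.5 m.
N² = (9.81/1026.056) × (0.964/39.5) = 2.3333 × 10⁻⁴ s⁻² ≈ 2.33 × 10⁻⁴ s⁻².
N² > 0, so the interval is statically stable.

2.33 × 10⁻⁴ s⁻²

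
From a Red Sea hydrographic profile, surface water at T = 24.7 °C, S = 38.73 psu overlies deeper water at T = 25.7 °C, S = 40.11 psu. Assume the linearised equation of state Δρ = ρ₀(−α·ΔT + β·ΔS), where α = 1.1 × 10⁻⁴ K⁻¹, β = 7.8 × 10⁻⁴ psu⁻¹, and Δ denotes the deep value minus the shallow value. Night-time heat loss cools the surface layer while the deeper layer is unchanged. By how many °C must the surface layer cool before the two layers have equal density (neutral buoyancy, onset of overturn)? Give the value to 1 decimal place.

Neutral buoyancy requires Δρ = 0, i.e. −α(T_deep − T_surf′) + β(S_deep − S_surf) = 0.
T_surf′ = T_deep − (β/α)·ΔS = 25.7 − (7.8 × 10⁻⁴/1.1 × 10⁻⁴)·(+1.38) = 15.915 °C.
Cooling required: 24.7 − (15.915) = 8.785 °C.

8.8 °C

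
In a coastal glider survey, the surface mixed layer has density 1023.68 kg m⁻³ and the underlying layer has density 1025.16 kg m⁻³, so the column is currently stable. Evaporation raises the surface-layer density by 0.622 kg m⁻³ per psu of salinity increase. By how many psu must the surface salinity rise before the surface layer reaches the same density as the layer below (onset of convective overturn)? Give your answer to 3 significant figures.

2.38 psu

Density deficit of the surface layer: 1025.16 − 1023.68 = 1.48 kg m⁻³.
Required change = 1.48 / 0.622 = 2.38 psu.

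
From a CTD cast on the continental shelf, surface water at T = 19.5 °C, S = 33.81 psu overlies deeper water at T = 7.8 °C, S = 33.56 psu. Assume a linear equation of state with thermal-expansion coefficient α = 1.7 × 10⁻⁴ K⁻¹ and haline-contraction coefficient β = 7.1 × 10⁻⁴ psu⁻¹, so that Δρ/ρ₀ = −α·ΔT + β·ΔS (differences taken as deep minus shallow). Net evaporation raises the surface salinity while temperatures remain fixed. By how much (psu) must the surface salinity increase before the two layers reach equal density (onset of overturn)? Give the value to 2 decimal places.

2.55 psu

Neutral buoyancy requires −α(T_deep − T_surf) + β(S_deep − S_surf′) = 0.
S_surf′ = S_deep − (α/β)·ΔT = 33.56 − (1.7 × 10⁻⁴/7.1 × 10⁻⁴)·(-11.7) = 36.3614 psu.
Increase required: 36.3614 − 33.81 = 2.5514 psu.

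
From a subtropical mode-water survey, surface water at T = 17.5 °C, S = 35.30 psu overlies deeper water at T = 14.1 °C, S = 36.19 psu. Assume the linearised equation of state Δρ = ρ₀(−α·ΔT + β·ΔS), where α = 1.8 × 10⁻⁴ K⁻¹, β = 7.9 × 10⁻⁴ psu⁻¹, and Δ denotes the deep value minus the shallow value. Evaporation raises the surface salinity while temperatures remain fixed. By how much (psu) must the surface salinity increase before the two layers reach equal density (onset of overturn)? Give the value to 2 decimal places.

1.66 psu

Neutral buoyancy requires −α(T_deep − T_surf) + β(S_deep − S_surf′) = 0.
S_surf′ = S_deep − (α/β)·ΔT = 36.19 − (1.8 × 10⁻⁴/7.9 × 10⁻⁴)·(-3.4) = 36.9647 psu.
Increase required: 36.9647 − 35.30 = 1.6647 psu.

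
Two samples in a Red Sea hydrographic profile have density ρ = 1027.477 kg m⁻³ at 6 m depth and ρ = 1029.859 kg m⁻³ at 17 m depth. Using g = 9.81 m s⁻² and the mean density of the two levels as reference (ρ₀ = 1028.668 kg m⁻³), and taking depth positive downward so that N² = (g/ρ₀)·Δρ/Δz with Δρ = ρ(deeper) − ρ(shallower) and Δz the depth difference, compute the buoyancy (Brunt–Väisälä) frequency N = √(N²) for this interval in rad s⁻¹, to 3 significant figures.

0.0454 rad s⁻¹

Δρ = 1029.859 − 1027.477 = 2.382 kg m⁻³ over Δz = 17 − 6 = 11 m.
N² = (9.81/1028.668) × (2.382/11) = 2.0651 × 10⁻³ s⁻².
N = √(2.0651 × 10⁻³) = 0.045443 rad s⁻¹ ≈ 0.0454 rad s⁻¹.
Since Δρ > 0 the layer is stably stratified.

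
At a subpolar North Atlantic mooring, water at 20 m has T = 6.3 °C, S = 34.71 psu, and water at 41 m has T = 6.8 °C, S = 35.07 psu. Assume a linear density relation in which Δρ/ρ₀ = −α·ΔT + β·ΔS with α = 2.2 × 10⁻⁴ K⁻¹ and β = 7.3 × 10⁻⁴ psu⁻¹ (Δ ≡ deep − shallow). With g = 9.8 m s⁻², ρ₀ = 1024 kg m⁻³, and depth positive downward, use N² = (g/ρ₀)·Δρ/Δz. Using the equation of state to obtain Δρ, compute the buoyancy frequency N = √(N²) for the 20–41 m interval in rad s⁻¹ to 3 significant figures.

8.44 × 10⁻³ rad s⁻¹

ΔT = +0.5 K, ΔS = +0.36 psu (deep − shallow).
Δρ/ρ₀ = −αΔT + βΔS = -1.10 × 10⁻⁴ + 2.628 × 10⁻⁴ = 1.528 × 10⁻⁴, so Δρ ≈ 0.1565 kg m⁻³.
N² = (g/ρ₀)·Δρ/Δz = g·(Δρ/ρ₀)/Δz = 9.8 × 1.528 × 10⁻⁴ / 21 = 7.1307 × 10⁻⁵ s⁻².
N = √(7.1307 × 10⁻⁵) = 8.4443 × 10⁻³ rad s⁻¹ ≈ 8.44 × 10⁻³ rad s⁻¹.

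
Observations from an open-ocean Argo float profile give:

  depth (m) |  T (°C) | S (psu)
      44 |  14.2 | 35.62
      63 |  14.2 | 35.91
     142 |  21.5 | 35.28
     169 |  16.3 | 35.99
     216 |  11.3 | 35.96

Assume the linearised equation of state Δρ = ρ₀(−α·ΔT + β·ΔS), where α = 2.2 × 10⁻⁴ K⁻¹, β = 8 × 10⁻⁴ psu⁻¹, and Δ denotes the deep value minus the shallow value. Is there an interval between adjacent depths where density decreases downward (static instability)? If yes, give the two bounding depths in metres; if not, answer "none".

63–142 m

Evaluate Δρ/ρ₀ = −αΔT + βΔS across each adjacent pair:
  44–63 m: −αΔT+βΔS = −(2.2 × 10⁻⁴)(+0.0)+(8 × 10⁻⁴)(+0.29) = 2.3 × 10⁻⁴ → stable
  63–142 m: −αΔT+βΔS = −(2.2 × 10⁻⁴)(+7.3)+(8 × 10⁻⁴)(-0.63) = -2.1 × 10⁻³ → UNSTABLE
  142–169 m: −αΔT+βΔS = −(2.2 × 10⁻⁴)(-5.2)+(8 × 10⁻⁴)(+0.71) = 1.7 × 10⁻³ → stable
  169–216 m: −αΔT+βΔS = −(2.2 × 10⁻⁴)(-5.0)+(8 × 10⁻⁴)(-0.03) = 1.1 × 10⁻³ → stable
The 63–142 m interval has Δρ < 0: lighter water underlies denser water.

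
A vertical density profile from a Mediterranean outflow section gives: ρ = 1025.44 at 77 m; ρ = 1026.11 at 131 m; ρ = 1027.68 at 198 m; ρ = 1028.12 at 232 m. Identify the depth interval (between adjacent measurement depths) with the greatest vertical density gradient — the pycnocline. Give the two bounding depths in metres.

131–198 m

Compute the density gradient over each adjacent pair:
  77–131 m: Δρ/Δz = 0.67/54 = 0.012 kg m⁻⁴
  131–198 m: Δρ/Δz = 1.57/67 = 0.023 kg m⁻⁴
  198–232 m: Δρ/Δz = 0.44/34 = 0.013 kg m⁻⁴
The largest gradient is in the 131–198 m interval — the pycnocline.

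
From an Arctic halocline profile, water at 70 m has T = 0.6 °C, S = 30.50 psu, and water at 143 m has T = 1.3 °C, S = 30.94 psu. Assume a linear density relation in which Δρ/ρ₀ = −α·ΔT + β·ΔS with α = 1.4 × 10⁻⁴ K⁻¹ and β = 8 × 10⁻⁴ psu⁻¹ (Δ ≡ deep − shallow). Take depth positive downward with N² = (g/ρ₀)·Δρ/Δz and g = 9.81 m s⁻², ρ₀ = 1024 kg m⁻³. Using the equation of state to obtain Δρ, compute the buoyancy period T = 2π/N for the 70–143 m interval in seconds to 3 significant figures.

1.08 × 10³ s

ΔT = +0.7 K, ΔS = +0.44 psu (deep − shallow).
Δρ/ρ₀ = −αΔT + βΔS = -9.80 × 10⁻⁵ + 3.52 × 10⁻⁴ = 2.54 × 10⁻⁴, so Δρ ≈ 0.2601 kg m⁻³.
N² = (g/ρ₀)·Δρ/Δz = g·(Δρ/ρ₀)/Δz = 9.81 × 2.54 × 10⁻⁴ / 73 = 3.4133 × 10⁻⁵ s⁻².
N = √(3.4133 × 10⁻⁵) = 5.8423 × 10⁻³ rad s⁻¹ → T = 2π/N = 1.0755 × 10³ s ≈ 1.08 × 10³ s.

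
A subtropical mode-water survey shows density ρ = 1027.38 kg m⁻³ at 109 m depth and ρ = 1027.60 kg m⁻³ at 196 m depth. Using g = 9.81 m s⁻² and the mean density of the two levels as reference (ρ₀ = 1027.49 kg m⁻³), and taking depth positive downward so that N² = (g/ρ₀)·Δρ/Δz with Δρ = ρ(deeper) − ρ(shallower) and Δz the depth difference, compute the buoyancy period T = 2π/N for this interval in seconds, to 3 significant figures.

Δρ = 1027.60 − 1027.38 = 0.22 kg m⁻³ over Δz = 196 − 109 = 87 m.
N² = (9.81/1027.49) × (0.22/87) = 2.4143 × 10⁻⁵ s⁻².
N = √(2.4143 × 10⁻⁵) = 4.9136 × 10⁻³ rad s⁻¹, so T = 2π/N = 1.2787 × 10³ s ≈ 1.28 × 10³ s.
A positive N² confirms static stability across the interval.

1.28 × 10³ s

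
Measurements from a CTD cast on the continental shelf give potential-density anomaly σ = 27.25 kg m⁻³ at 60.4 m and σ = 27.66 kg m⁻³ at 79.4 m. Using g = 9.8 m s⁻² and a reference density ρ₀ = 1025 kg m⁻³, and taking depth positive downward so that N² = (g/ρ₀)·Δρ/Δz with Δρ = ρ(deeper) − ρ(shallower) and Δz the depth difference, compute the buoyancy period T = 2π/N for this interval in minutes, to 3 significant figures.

Δρ = 1027.66 − 1027.25 = 0.41 kg m⁻³ over Δz = 79.4 − 60.4 = 19 m.
N² = (9.8/1025) × (0.41/19) = 2.0632 × 10⁻⁴ s⁻².
N = √(2.0632 × 10⁻⁴) = 0.014364 rad s⁻¹, so T = 2π/N = 437.43 s = 7.2905 min ≈ 7.29 min.

7.29 min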